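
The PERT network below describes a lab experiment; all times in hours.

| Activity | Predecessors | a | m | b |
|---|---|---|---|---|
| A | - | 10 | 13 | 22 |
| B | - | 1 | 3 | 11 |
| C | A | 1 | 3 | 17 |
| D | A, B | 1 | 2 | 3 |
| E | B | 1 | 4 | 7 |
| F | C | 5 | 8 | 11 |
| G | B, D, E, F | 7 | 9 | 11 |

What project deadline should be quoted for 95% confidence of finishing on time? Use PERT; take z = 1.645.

te_A = (10 + 4·13 + 22)/6 = 84/6 = 14; σ²_A = ((22−10)/6)² = 4.000
te_B = (1 + 4·3 + 11)/6 = 24/6 = 4; σ²_B = ((11−1)/6)² = 2.778
te_C = (1 + 4·3 + 17)/6 = 30/6 = 5; σ²_C = ((17−1)/6)² = 7.111
te_D = (1 + 4·2 + 3)/6 = 12/6 = 2; σ²_D = ((3−1)/6)² = 0.111
te_E = (1 + 4·4 + 7)/6 = 24/6 = 4; σ²_E = ((7−1)/6)² = 1.000
te_F = (5 + 4·8 + 11)/6 = 48/6 = 8; σ²_F = ((11−5)/6)² = 1.000
te_G = (7 + 4·9 + 11)/6 = 54/6 = 9; σ²_G = ((11−7)/6)² = 0.444

Forward pass:
ES_A = 0; EF_A = 14
ES_B = 0; EF_B = 4
ES_C = 14; EF_C = 14+5 = 19
ES_D = max(EF_A=14, EF_B=4) = 14; EF_D = 14+2 = 16
ES_E = 4; EF_E = 4+4 = 8
ES_F = 19; EF_F = 19+8 = 27
ES_G = max(EF_B=4, EF_D=16, EF_E=8, EF_F=27) = 27; EF_G = 27+9 = 36
Expected project duration μ = 36 hours. Critical path: A → C → F → G.

Variance along critical path = 4.000 + 7.111 + 1.000 + 0.444 = 12.556; σ = 3.543 hours.
D = μ + z·σ = 36 + 1.645·3.543 = 41.8 hours

41.8 hours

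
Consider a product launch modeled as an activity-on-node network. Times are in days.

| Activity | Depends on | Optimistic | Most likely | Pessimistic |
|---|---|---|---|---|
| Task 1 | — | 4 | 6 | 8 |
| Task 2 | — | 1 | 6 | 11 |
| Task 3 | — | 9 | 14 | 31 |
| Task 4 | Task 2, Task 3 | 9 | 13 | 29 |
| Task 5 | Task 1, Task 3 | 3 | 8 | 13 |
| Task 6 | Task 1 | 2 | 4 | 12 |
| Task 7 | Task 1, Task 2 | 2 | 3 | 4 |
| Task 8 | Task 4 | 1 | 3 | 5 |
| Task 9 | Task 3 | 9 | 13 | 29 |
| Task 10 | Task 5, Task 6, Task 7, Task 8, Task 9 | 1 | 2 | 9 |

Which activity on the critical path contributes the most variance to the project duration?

Task 3

te_Task 1 = (4 + 4·6 + 8)/6 = 36/6 = 6; σ²_Task 1 = ((8−4)/6)² = 0.444
te_Task 2 = (1 + 4·6 + 11)/6 = 36/6 = 6; σ²_Task 2 = ((11−1)/6)² = 2.778
te_Task 3 = (9 + 4·14 + 31)/6 = 96/6 = 16; σ²_Task 3 = ((31−9)/6)² = 13.444
te_Task 4 = (9 + 4·13 + 29)/6 = 90/6 = 15; σ²_Task 4 = ((29−9)/6)² = 11.111
te_Task 5 = (3 + 4·8 + 13)/6 = 48/6 = 8; σ²_Task 5 = ((13−3)/6)² = 2.778
te_Task 6 = (2 + 4·4 + 12)/6 = 30/6 = 5; σ²_Task 6 = ((12−2)/6)² = 2.778
te_Task 7 = (2 + 4·3 + 4)/6 = 18/6 = 3; σ²_Task 7 = ((4−2)/6)² = 0.111
te_Task 8 = (1 + 4·3 + 5)/6 = 18/6 = 3; σ²_Task 8 = ((5−1)/6)² = 0.444
te_Task 9 = (9 + 4·13 + 29)/6 = 90/6 = 15; σ²_Task 9 = ((29−9)/6)² = 11.111
te_Task 10 = (1 + 4·2 + 9)/6 = 18/6 = 3; σ²_Task 10 = ((9−1)/6)² = 1.778

Forward pass:
ES_Task 1 = 0; EF_Task 1 = 6
ES_Task 2 = 0; EF_Task 2 = 6
ES_Task 3 = 0; EF_Task 3 = 16
ES_Task 4 = max(EF_Task 2=6, EF_Task 3=16) = 16; EF_Task 4 = 16+15 = 31
ES_Task 5 = max(EF_Task 1=6, EF_Task 3=16) = 16; EF_Task 5 = 16+8 = 24
ES_Task 6 = 6; EF_Task 6 = 6+5 = 11
ES_Task 7 = max(EF_Task 1=6, EF_Task 2=6) = 6; EF_Task 7 = 6+3 = 9
ES_Task 8 = 31; EF_Task 8 = 31+3 = 34
ES_Task 9 = 16; EF_Task 9 = 16+15 = 31
ES_Task 10 = max(EF_Task 5=24, EF_Task 6=11, EF_Task 7=9, EF_Task 8=34, EF_Task 9=31) = 34; EF_Task 10 = 34+3 = 37
Expected project duration μ = 37 days. Critical path: Task 3 → Task 4 → Task 8 → Task 10.

Variances on critical path: σ²_Task 3=13.444, σ²_Task 4=11.111, σ²_Task 8=0.444, σ²_Task 10=1.778.
Largest is σ²_Task 3 = 13.444.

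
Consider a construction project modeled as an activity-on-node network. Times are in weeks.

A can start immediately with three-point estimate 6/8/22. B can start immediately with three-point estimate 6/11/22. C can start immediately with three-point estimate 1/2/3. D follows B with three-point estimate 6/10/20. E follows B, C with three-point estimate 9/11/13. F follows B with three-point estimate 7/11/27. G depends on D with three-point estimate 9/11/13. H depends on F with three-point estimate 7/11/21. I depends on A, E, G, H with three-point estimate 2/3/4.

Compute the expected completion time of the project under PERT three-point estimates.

40 weeks

te_A = (6 + 4·8 + 22)/6 = 60/6 = 10
te_B = (6 + 4·11 + 22)/6 = 72/6 = 12
te_C = (1 + 4·2 + 3)/6 = 12/6 = 2
te_D = (6 + 4·10 + 20)/6 = 66/6 = 11
te_E = (9 + 4·11 + 13)/6 = 66/6 = 11
te_F = (7 + 4·11 + 27)/6 = 78/6 = 13
te_G = (9 + 4·11 + 13)/6 = 66/6 = 11
te_H = (7 + 4·11 + 21)/6 = 72/6 = 12
te_I = (2 + 4·3 + 4)/6 = 18/6 = 3

Forward pass:
ES_A = 0; EF_A = 10
ES_B = 0; EF_B = 12
ES_C = 0; EF_C = 2
ES_D = 12; EF_D = 12+11 = 23
ES_E = max(EF_B=12, EF_C=2) = 12; EF_E = 12+11 = 23
ES_F = 12; EF_F = 12+13 = 25
ES_G = 23; EF_G = 23+11 = 34
ES_H = 25; EF_H = 25+12 = 37
ES_I = max(EF_A=10, EF_E=23, EF_G=34, EF_H=37) = 37; EF_I = 37+3 = 40
Expected project duration μ = 40 weeks. Critical path: B → F → H → I.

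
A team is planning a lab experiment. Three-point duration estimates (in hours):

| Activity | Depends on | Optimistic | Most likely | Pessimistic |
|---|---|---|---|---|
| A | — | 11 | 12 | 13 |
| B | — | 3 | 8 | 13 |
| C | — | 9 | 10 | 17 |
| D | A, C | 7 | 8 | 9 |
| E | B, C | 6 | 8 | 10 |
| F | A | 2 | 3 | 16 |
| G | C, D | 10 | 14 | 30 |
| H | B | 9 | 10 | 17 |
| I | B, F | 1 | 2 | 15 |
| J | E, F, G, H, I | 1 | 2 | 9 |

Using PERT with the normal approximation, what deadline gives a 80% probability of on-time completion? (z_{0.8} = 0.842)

te_A = (11 + 4·12 + 13)/6 = 72/6 = 12; σ²_A = ((13−11)/6)² = 0.111
te_B = (3 + 4·8 + 13)/6 = 48/6 = 8; σ²_B = ((13−3)/6)² = 2.778
te_C = (9 + 4·10 + 17)/6 = 66/6 = 11; σ²_C = ((17−9)/6)² = 1.778
te_D = (7 + 4·8 + 9)/6 = 48/6 = 8; σ²_D = ((9−7)/6)² = 0.111
te_E = (6 + 4·8 + 10)/6 = 48/6 = 8; σ²_E = ((10−6)/6)² = 0.444
te_F = (2 + 4·3 + 16)/6 = 30/6 = 5; σ²_F = ((16−2)/6)² = 5.444
te_G = (10 + 4·14 + 30)/6 = 96/6 = 16; σ²_G = ((30−10)/6)² = 11.111
te_H = (9 + 4·10 + 17)/6 = 66/6 = 11; σ²_H = ((17−9)/6)² = 1.778
te_I = (1 + 4·2 + 15)/6 = 24/6 = 4; σ²_I = ((15−1)/6)² = 5.444
te_J = (1 + 4·2 + 9)/6 = 18/6 = 3; σ²_J = ((9−1)/6)² = 1.778

Forward pass:
ES_A = 0; EF_A = 12
ES_B = 0; EF_B = 8
ES_C = 0; EF_C = 11
ES_D = max(EF_A=12, EF_C=11) = 12; EF_D = 12+8 = 20
ES_E = max(EF_B=8, EF_C=11) = 11; EF_E = 11+8 = 19
ES_F = 12; EF_F = 12+5 = 17
ES_G = max(EF_C=11, EF_D=20) = 20; EF_G = 20+16 = 36
ES_H = 8; EF_H = 8+11 = 19
ES_I = max(EF_B=8, EF_F=17) = 17; EF_I = 17+4 = 21
ES_J = max(EF_E=19, EF_F=17, EF_G=36, EF_H=19, EF_I=21) = 36; EF_J = 36+3 = 39
Expected project duration μ = 39 hours. Critical path: A → D → G → J.

Variance along critical path = 0.111 + 0.111 + 11.111 + 1.778 = 13.111; σ = 3.621 hours.
D = μ + z·σ = 39 + 0.842·3.621 = 42.0 hours

42.0 hours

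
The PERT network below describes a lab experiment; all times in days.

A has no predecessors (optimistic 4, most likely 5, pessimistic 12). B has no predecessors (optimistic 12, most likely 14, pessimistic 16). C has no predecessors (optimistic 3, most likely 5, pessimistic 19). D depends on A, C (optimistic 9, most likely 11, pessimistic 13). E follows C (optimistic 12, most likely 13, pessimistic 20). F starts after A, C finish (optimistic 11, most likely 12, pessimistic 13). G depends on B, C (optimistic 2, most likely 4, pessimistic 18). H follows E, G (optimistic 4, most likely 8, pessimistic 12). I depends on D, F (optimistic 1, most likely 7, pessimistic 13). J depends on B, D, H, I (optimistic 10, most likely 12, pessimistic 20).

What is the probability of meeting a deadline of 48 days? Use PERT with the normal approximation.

0.949

te_A = (4 + 4·5 + 12)/6 = 36/6 = 6; σ²_A = ((12−4)/6)² = 1.778
te_B = (12 + 4·14 + 16)/6 = 84/6 = 14; σ²_B = ((16−12)/6)² = 0.444
te_C = (3 + 4·5 + 19)/6 = 42/6 = 7; σ²_C = ((19−3)/6)² = 7.111
te_D = (9 + 4·11 + 13)/6 = 66/6 = 11; σ²_D = ((13−9)/6)² = 0.444
te_E = (12 + 4·13 + 20)/6 = 84/6 = 14; σ²_E = ((20−12)/6)² = 1.778
te_F = (11 + 4·12 + 13)/6 = 72/6 = 12; σ²_F = ((13−11)/6)² = 0.111
te_G = (2 + 4·4 + 18)/6 = 36/6 = 6; σ²_G = ((18−2)/6)² = 7.111
te_H = (4 + 4·8 + 12)/6 = 48/6 = 8; σ²_H = ((12−4)/6)² = 1.778
te_I = (1 + 4·7 + 13)/6 = 42/6 = 7; σ²_I = ((13−1)/6)² = 4.000
te_J = (10 + 4·12 + 20)/6 = 78/6 = 13; σ²_J = ((20−10)/6)² = 2.778

Forward pass:
ES_A = 0; EF_A = 6
ES_B = 0; EF_B = 14
ES_C = 0; EF_C = 7
ES_D = max(EF_A=6, EF_C=7) = 7; EF_D = 7+11 = 18
ES_E = 7; EF_E = 7+14 = 21
ES_F = max(EF_A=6, EF_C=7) = 7; EF_F = 7+12 = 19
ES_G = max(EF_B=14, EF_C=7) = 14; EF_G = 14+6 = 20
ES_H = max(EF_E=21, EF_G=20) = 21; EF_H = 21+8 = 29
ES_I = max(EF_D=18, EF_F=19) = 19; EF_I = 19+7 = 26
ES_J = max(EF_B=14, EF_D=18, EF_H=29, EF_I=26) = 29; EF_J = 29+13 = 42
Expected project duration μ = 42 days. Critical path: C → E → H → J.

Variance along critical path = 7.111 + 1.778 + 1.778 + 2.778 = 13.444; σ = √13.444 = 3.667 days.
Z = (48 − 42) / 3.667 = 1.636
P(T ≤ 48) = Φ(1.636) ≈ 0.949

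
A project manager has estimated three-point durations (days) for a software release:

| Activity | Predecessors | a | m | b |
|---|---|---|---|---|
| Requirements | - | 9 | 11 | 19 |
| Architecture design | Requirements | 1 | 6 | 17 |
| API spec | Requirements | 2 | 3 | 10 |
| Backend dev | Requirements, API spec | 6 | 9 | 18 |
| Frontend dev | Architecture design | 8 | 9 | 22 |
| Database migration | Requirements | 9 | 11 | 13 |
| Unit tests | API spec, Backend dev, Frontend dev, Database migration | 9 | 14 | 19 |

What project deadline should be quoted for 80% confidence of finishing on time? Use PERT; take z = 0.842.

te_Requirements = (9 + 4·11 + 19)/6 = 72/6 = 12; σ²_Requirements = ((19−9)/6)² = 2.778
te_Architecture design = (1 + 4·6 + 17)/6 = 42/6 = 7; σ²_Architecture design = ((17−1)/6)² = 7.111
te_API spec = (2 + 4·3 + 10)/6 = 24/6 = 4; σ²_API spec = ((10−2)/6)² = 1.778
te_Backend dev = (6 + 4·9 + 18)/6 = 60/6 = 10; σ²_Backend dev = ((18−6)/6)² = 4.000
te_Frontend dev = (8 + 4·9 + 22)/6 = 66/6 = 11; σ²_Frontend dev = ((22−8)/6)² = 5.444
te_Database migration = (9 + 4·11 + 13)/6 = 66/6 = 11; σ²_Database migration = ((13−9)/6)² = 0.444
te_Unit tests = (9 + 4·14 + 19)/6 = 84/6 = 14; σ²_Unit tests = ((19−9)/6)² = 2.778

Forward pass:
ES_Requirements = 0; EF_Requirements = 12
ES_Architecture design = 12; EF_Architecture design = 12+7 = 19
ES_API spec = 12; EF_API spec = 12+4 = 16
ES_Backend dev = max(EF_Requirements=12, EF_API spec=16) = 16; EF_Backend dev = 16+10 = 26
ES_Frontend dev = 19; EF_Frontend dev = 19+11 = 30
ES_Database migration = 12; EF_Database migration = 12+11 = 23
ES_Unit tests = max(EF_API spec=16, EF_Backend dev=26, EF_Frontend dev=30, EF_Database migration=23) = 30; EF_Unit tests = 30+14 = 44
Expected project duration μ = 44 days. Critical path: Requirements → Architecture design → Frontend dev → Unit tests.

Variance along critical path = 2.778 + 7.111 + 5.444 + 2.778 = 18.111; σ = 4.256 days.
D = μ + z·σ = 44 + 0.842·4.256 = 47.6 days

47.6 days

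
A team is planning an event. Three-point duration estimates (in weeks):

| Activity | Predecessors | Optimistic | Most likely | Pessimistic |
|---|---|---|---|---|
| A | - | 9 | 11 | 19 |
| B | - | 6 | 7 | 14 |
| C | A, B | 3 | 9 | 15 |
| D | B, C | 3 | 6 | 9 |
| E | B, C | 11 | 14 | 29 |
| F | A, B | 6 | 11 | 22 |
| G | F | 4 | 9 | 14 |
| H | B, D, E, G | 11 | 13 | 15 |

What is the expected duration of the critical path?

50 weeks

te_A = (9 + 4·11 + 19)/6 = 72/6 = 12
te_B = (6 + 4·7 + 14)/6 = 48/6 = 8
te_C = (3 + 4·9 + 15)/6 = 54/6 = 9
te_D = (3 + 4·6 + 9)/6 = 36/6 = 6
te_E = (11 + 4·14 + 29)/6 = 96/6 = 16
te_F = (6 + 4·11 + 22)/6 = 72/6 = 12
te_G = (4 + 4·9 + 14)/6 = 54/6 = 9
te_H = (11 + 4·13 + 15)/6 = 78/6 = 13

Forward pass:
ES_A = 0; EF_A = 12
ES_B = 0; EF_B = 8
ES_C = max(EF_A=12, EF_B=8) = 12; EF_C = 12+9 = 21
ES_D = max(EF_B=8, EF_C=21) = 21; EF_D = 21+6 = 27
ES_E = max(EF_B=8, EF_C=21) = 21; EF_E = 21+16 = 37
ES_F = max(EF_A=12, EF_B=8) = 12; EF_F = 12+12 = 24
ES_G = 24; EF_G = 24+9 = 33
ES_H = max(EF_B=8, EF_D=27, EF_E=37, EF_G=33) = 37; EF_H = 37+13 = 50
Expected project duration μ = 50 weeks. Critical path: A → C → E → H.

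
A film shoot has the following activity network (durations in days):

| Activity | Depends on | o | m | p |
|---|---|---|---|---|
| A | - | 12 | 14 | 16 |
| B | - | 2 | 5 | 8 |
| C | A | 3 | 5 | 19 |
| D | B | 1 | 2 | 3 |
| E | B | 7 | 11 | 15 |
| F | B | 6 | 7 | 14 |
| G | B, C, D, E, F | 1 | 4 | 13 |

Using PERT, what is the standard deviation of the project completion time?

te_A = (12 + 4·14 + 16)/6 = 84/6 = 14; σ²_A = ((16−12)/6)² = 0.444
te_B = (2 + 4·5 + 8)/6 = 30/6 = 5; σ²_B = ((8−2)/6)² = 1.000
te_C = (3 + 4·5 + 19)/6 = 42/6 = 7; σ²_C = ((19−3)/6)² = 7.111
te_D = (1 + 4·2 + 3)/6 = 12/6 = 2; σ²_D = ((3−1)/6)² = 0.111
te_E = (7 + 4·11 + 15)/6 = 66/6 = 11; σ²_E = ((15−7)/6)² = 1.778
te_F = (6 + 4·7 + 14)/6 = 48/6 = 8; σ²_F = ((14−6)/6)² = 1.778
te_G = (1 + 4·4 + 13)/6 = 30/6 = 5; σ²_G = ((13−1)/6)² = 4.000

Forward pass:
ES_A = 0; EF_A = 14
ES_B = 0; EF_B = 5
ES_C = 14; EF_C = 14+7 = 21
ES_D = 5; EF_D = 5+2 = 7
ES_E = 5; EF_E = 5+11 = 16
ES_F = 5; EF_F = 5+8 = 13
ES_G = max(EF_B=5, EF_C=21, EF_D=7, EF_E=16, EF_F=13) = 21; EF_G = 21+5 = 26
Expected project duration μ = 26 days. Critical path: A → C → G.

Variance along critical path = 0.444 + 7.111 + 4.000 = 11.556
σ = √11.556 = 3.399 days

3.40 days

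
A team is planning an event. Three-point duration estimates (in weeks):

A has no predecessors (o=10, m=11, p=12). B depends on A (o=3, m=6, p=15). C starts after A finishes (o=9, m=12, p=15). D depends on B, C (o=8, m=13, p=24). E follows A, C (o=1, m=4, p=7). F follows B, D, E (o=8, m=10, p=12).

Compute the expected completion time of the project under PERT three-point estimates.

47 weeks

te_A = (10 + 4·11 + 12)/6 = 66/6 = 11
te_B = (3 + 4·6 + 15)/6 = 42/6 = 7
te_C = (9 + 4·12 + 15)/6 = 72/6 = 12
te_D = (8 + 4·13 + 24)/6 = 84/6 = 14
te_E = (1 + 4·4 + 7)/6 = 24/6 = 4
te_F = (8 + 4·10 + 12)/6 = 60/6 = 10

Forward pass:
ES_A = 0; EF_A = 11
ES_B = 11; EF_B = 11+7 = 18
ES_C = 11; EF_C = 11+12 = 23
ES_D = max(EF_B=18, EF_C=23) = 23; EF_D = 23+14 = 37
ES_E = max(EF_A=11, EF_C=23) = 23; EF_E = 23+4 = 27
ES_F = max(EF_B=18, EF_D=37, EF_E=27) = 37; EF_F = 37+10 = 47
Expected project duration μ = 47 weeks. Critical path: A → C → D → F.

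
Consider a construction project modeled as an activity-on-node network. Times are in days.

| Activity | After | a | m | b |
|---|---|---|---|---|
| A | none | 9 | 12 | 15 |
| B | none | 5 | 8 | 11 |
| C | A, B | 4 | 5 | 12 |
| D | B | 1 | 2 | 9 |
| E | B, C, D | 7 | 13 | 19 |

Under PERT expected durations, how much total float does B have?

te_A = (9 + 4·12 + 15)/6 = 72/6 = 12
te_B = (5 + 4·8 + 11)/6 = 48/6 = 8
te_C = (4 + 4·5 + 12)/6 = 36/6 = 6
te_D = (1 + 4·2 + 9)/6 = 18/6 = 3
te_E = (7 + 4·13 + 19)/6 = 78/6 = 13

Forward pass:
ES_A = 0; EF_A = 12
ES_B = 0; EF_B = 8
ES_C = max(EF_A=12, EF_B=8) = 12; EF_C = 12+6 = 18
ES_D = 8; EF_D = 8+3 = 11
ES_E = max(EF_B=8, EF_C=18, EF_D=11) = 18; EF_E = 18+13 = 31
Expected project duration μ = 31 days. Critical path: A → C → E.

Backward pass:
LF_E = 31; LS_E = 31−13 = 18
LF_D = LS_E = 18; LS_D = 18−3 = 15
LF_C = LS_E = 18; LS_C = 18−6 = 12
LF_B = min(LS_C=12, LS_D=15, LS_E=18) = 12; LS_B = 12−8 = 4
LF_A = LS_C = 12; LS_A = 12−12 = 0
Slack_B = LS_B − ES_B = 4 − 0 = 4

4 days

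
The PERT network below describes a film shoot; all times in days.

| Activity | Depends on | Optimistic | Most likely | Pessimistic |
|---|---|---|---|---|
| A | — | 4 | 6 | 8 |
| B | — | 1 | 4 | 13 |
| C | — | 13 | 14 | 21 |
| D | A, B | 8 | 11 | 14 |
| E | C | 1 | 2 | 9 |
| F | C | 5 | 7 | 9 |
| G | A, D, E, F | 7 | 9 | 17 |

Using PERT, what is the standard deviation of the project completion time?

te_A = (4 + 4·6 + 8)/6 = 36/6 = 6; σ²_A = ((8−4)/6)² = 0.444
te_B = (1 + 4·4 + 13)/6 = 30/6 = 5; σ²_B = ((13−1)/6)² = 4.000
te_C = (13 + 4·14 + 21)/6 = 90/6 = 15; σ²_C = ((21−13)/6)² = 1.778
te_D = (8 + 4·11 + 14)/6 = 66/6 = 11; σ²_D = ((14−8)/6)² = 1.000
te_E = (1 + 4·2 + 9)/6 = 18/6 = 3; σ²_E = ((9−1)/6)² = 1.778
te_F = (5 + 4·7 + 9)/6 = 42/6 = 7; σ²_F = ((9−5)/6)² = 0.444
te_G = (7 + 4·9 + 17)/6 = 60/6 = 10; σ²_G = ((17−7)/6)² = 2.778

Forward pass:
ES_A = 0; EF_A = 6
ES_B = 0; EF_B = 5
ES_C = 0; EF_C = 15
ES_D = max(EF_A=6, EF_B=5) = 6; EF_D = 6+11 = 17
ES_E = 15; EF_E = 15+3 = 18
ES_F = 15; EF_F = 15+7 = 22
ES_G = max(EF_A=6, EF_D=17, EF_E=18, EF_F=22) = 22; EF_G = 22+10 = 32
Expected project duration μ = 32 days. Critical path: C → F → G.

Variance along critical path = 1.778 + 0.444 + 2.778 = 5.000
σ = √5.000 = 2.236 days

2.24 days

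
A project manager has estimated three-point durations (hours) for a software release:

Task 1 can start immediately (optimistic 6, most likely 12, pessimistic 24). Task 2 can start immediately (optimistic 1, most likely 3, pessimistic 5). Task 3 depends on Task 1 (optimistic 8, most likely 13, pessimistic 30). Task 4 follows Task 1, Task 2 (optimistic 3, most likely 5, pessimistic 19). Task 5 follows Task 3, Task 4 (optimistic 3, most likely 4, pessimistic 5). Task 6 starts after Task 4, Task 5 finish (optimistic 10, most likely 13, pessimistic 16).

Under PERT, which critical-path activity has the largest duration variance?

te_Task 1 = (6 + 4·12 + 24)/6 = 78/6 = 13; σ²_Task 1 = ((24−6)/6)² = 9.000
te_Task 2 = (1 + 4·3 + 5)/6 = 18/6 = 3; σ²_Task 2 = ((5−1)/6)² = 0.444
te_Task 3 = (8 + 4·13 + 30)/6 = 90/6 = 15; σ²_Task 3 = ((30−8)/6)² = 13.444
te_Task 4 = (3 + 4·5 + 19)/6 = 42/6 = 7; σ²_Task 4 = ((19−3)/6)² = 7.111
te_Task 5 = (3 + 4·4 + 5)/6 = 24/6 = 4; σ²_Task 5 = ((5−3)/6)² = 0.111
te_Task 6 = (10 + 4·13 + 16)/6 = 78/6 = 13; σ²_Task 6 = ((16−10)/6)² = 1.000

Forward pass:
ES_Task 1 = 0; EF_Task 1 = 13
ES_Task 2 = 0; EF_Task 2 = 3
ES_Task 3 = 13; EF_Task 3 = 13+15 = 28
ES_Task 4 = max(EF_Task 1=13, EF_Task 2=3) = 13; EF_Task 4 = 13+7 = 20
ES_Task 5 = max(EF_Task 3=28, EF_Task 4=20) = 28; EF_Task 5 = 28+4 = 32
ES_Task 6 = max(EF_Task 4=20, EF_Task 5=32) = 32; EF_Task 6 = 32+13 = 45
Expected project duration μ = 45 hours. Critical path: Task 1 → Task 3 → Task 5 → Task 6.

Variances on critical path: σ²_Task 1=9.000, σ²_Task 3=13.444, σ²_Task 5=0.111, σ²_Task 6=1.000.
Largest is σ²_Task 3 = 13.444.

Task 3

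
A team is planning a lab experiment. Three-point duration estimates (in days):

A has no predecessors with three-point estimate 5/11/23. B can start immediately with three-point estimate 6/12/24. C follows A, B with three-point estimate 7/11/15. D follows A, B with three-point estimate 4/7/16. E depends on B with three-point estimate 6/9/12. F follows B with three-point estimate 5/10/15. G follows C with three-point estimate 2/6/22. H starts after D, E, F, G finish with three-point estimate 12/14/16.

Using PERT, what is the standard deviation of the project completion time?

4.73 days

te_A = (5 + 4·11 + 23)/6 = 72/6 = 12; σ²_A = ((23−5)/6)² = 9.000
te_B = (6 + 4·12 + 24)/6 = 78/6 = 13; σ²_B = ((24−6)/6)² = 9.000
te_C = (7 + 4·11 + 15)/6 = 66/6 = 11; σ²_C = ((15−7)/6)² = 1.778
te_D = (4 + 4·7 + 16)/6 = 48/6 = 8; σ²_D = ((16−4)/6)² = 4.000
te_E = (6 + 4·9 + 12)/6 = 54/6 = 9; σ²_E = ((12−6)/6)² = 1.000
te_F = (5 + 4·10 + 15)/6 = 60/6 = 10; σ²_F = ((15−5)/6)² = 2.778
te_G = (2 + 4·6 + 22)/6 = 48/6 = 8; σ²_G = ((22−2)/6)² = 11.111
te_H = (12 + 4·14 + 16)/6 = 84/6 = 14; σ²_H = ((16−12)/6)² = 0.444

Forward pass:
ES_A = 0; EF_A = 12
ES_B = 0; EF_B = 13
ES_C = max(EF_A=12, EF_B=13) = 13; EF_C = 13+11 = 24
ES_D = max(EF_A=12, EF_B=13) = 13; EF_D = 13+8 = 21
ES_E = 13; EF_E = 13+9 = 22
ES_F = 13; EF_F = 13+10 = 23
ES_G = 24; EF_G = 24+8 = 32
ES_H = max(EF_D=21, EF_E=22, EF_F=23, EF_G=32) = 32; EF_H = 32+14 = 46
Expected project duration μ = 46 days. Critical path: B → C → G → H.

Variance along critical path = 9.000 + 1.778 + 11.111 + 0.444 = 22.333
σ = √22.333 = 4.726 days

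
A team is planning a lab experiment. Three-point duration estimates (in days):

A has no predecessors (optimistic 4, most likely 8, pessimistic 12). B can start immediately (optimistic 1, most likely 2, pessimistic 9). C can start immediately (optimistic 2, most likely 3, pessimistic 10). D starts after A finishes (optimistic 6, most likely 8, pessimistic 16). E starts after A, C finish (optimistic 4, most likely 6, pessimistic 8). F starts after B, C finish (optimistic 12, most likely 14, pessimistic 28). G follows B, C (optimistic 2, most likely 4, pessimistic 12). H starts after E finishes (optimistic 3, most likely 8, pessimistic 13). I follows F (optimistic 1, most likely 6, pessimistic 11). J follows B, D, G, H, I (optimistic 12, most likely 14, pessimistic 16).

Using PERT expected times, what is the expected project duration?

40 days

te_A = (4 + 4·8 + 12)/6 = 48/6 = 8
te_B = (1 + 4·2 + 9)/6 = 18/6 = 3
te_C = (2 + 4·3 + 10)/6 = 24/6 = 4
te_D = (6 + 4·8 + 16)/6 = 54/6 = 9
te_E = (4 + 4·6 + 8)/6 = 36/6 = 6
te_F = (12 + 4·14 + 28)/6 = 96/6 = 16
te_G = (2 + 4·4 + 12)/6 = 30/6 = 5
te_H = (3 + 4·8 + 13)/6 = 48/6 = 8
te_I = (1 + 4·6 + 11)/6 = 36/6 = 6
te_J = (12 + 4·14 + 16)/6 = 84/6 = 14

Forward pass:
ES_A = 0; EF_A = 8
ES_B = 0; EF_B = 3
ES_C = 0; EF_C = 4
ES_D = 8; EF_D = 8+9 = 17
ES_E = max(EF_A=8, EF_C=4) = 8; EF_E = 8+6 = 14
ES_F = max(EF_B=3, EF_C=4) = 4; EF_F = 4+16 = 20
ES_G = max(EF_B=3, EF_C=4) = 4; EF_G = 4+5 = 9
ES_H = 14; EF_H = 14+8 = 22
ES_I = 20; EF_I = 20+6 = 26
ES_J = max(EF_B=3, EF_D=17, EF_G=9, EF_H=22, EF_I=26) = 26; EF_J = 26+14 = 40
Expected project duration μ = 40 days. Critical path: C → F → I → J.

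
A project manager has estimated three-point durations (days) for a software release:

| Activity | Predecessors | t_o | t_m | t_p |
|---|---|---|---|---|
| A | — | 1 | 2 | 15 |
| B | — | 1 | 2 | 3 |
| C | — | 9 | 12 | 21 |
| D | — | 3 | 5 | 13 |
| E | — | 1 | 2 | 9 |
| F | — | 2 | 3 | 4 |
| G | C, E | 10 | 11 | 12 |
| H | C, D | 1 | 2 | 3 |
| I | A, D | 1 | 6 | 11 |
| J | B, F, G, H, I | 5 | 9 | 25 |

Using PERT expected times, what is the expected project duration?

35 days

te_A = (1 + 4·2 + 15)/6 = 24/6 = 4
te_B = (1 + 4·2 + 3)/6 = 12/6 = 2
te_C = (9 + 4·12 + 21)/6 = 78/6 = 13
te_D = (3 + 4·5 + 13)/6 = 36/6 = 6
te_E = (1 + 4·2 + 9)/6 = 18/6 = 3
te_F = (2 + 4·3 + 4)/6 = 18/6 = 3
te_G = (10 + 4·11 + 12)/6 = 66/6 = 11
te_H = (1 + 4·2 + 3)/6 = 12/6 = 2
te_I = (1 + 4·6 + 11)/6 = 36/6 = 6
te_J = (5 + 4·9 + 25)/6 = 66/6 = 11

Forward pass:
ES_A = 0; EF_A = 4
ES_B = 0; EF_B = 2
ES_C = 0; EF_C = 13
ES_D = 0; EF_D = 6
ES_E = 0; EF_E = 3
ES_F = 0; EF_F = 3
ES_G = max(EF_C=13, EF_E=3) = 13; EF_G = 13+11 = 24
ES_H = max(EF_C=13, EF_D=6) = 13; EF_H = 13+2 = 15
ES_I = max(EF_A=4, EF_D=6) = 6; EF_I = 6+6 = 12
ES_J = max(EF_B=2, EF_F=3, EF_G=24, EF_H=15, EF_I=12) = 24; EF_J = 24+11 = 35
Expected project duration μ = 35 days. Critical path: C → G → J.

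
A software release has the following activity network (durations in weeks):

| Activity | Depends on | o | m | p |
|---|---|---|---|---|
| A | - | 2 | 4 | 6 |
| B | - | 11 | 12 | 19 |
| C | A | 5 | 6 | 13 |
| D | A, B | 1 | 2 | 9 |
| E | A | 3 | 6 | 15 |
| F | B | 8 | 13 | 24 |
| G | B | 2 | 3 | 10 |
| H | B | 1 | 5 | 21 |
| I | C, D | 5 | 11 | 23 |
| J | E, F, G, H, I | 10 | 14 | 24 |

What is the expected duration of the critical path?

43 weeks

te_A = (2 + 4·4 + 6)/6 = 24/6 = 4
te_B = (11 + 4·12 + 19)/6 = 78/6 = 13
te_C = (5 + 4·6 + 13)/6 = 42/6 = 7
te_D = (1 + 4·2 + 9)/6 = 18/6 = 3
te_E = (3 + 4·6 + 15)/6 = 42/6 = 7
te_F = (8 + 4·13 + 24)/6 = 84/6 = 14
te_G = (2 + 4·3 + 10)/6 = 24/6 = 4
te_H = (1 + 4·5 + 21)/6 = 42/6 = 7
te_I = (5 + 4·11 + 23)/6 = 72/6 = 12
te_J = (10 + 4·14 + 24)/6 = 90/6 = 15

Forward pass:
ES_A = 0; EF_A = 4
ES_B = 0; EF_B = 13
ES_C = 4; EF_C = 4+7 = 11
ES_D = max(EF_A=4, EF_B=13) = 13; EF_D = 13+3 = 16
ES_E = 4; EF_E = 4+7 = 11
ES_F = 13; EF_F = 13+14 = 27
ES_G = 13; EF_G = 13+4 = 17
ES_H = 13; EF_H = 13+7 = 20
ES_I = max(EF_C=11, EF_D=16) = 16; EF_I = 16+12 = 28
ES_J = max(EF_E=11, EF_F=27, EF_G=17, EF_H=20, EF_I=28) = 28; EF_J = 28+15 = 43
Expected project duration μ = 43 weeks. Critical path: B → D → I → J.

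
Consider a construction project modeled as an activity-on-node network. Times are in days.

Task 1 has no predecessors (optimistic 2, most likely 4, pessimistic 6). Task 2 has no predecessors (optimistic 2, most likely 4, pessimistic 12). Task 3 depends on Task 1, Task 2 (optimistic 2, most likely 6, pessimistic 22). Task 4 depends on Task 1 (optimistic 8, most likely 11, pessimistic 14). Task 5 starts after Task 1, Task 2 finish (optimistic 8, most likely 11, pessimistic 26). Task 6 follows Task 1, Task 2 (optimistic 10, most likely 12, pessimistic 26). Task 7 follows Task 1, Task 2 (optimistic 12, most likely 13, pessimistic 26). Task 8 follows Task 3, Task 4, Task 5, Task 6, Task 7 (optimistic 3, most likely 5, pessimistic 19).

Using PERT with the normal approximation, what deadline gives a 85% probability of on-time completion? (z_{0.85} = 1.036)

te_Task 1 = (2 + 4·4 + 6)/6 = 24/6 = 4; σ²_Task 1 = ((6−2)/6)² = 0.444
te_Task 2 = (2 + 4·4 + 12)/6 = 30/6 = 5; σ²_Task 2 = ((12−2)/6)² = 2.778
te_Task 3 = (2 + 4·6 + 22)/6 = 48/6 = 8; σ²_Task 3 = ((22−2)/6)² = 11.111
te_Task 4 = (8 + 4·11 + 14)/6 = 66/6 = 11; σ²_Task 4 = ((14−8)/6)² = 1.000
te_Task 5 = (8 + 4·11 + 26)/6 = 78/6 = 13; σ²_Task 5 = ((26−8)/6)² = 9.000
te_Task 6 = (10 + 4·12 + 26)/6 = 84/6 = 14; σ²_Task 6 = ((26−10)/6)² = 7.111
te_Task 7 = (12 + 4·13 + 26)/6 = 90/6 = 15; σ²_Task 7 = ((26−12)/6)² = 5.444
te_Task 8 = (3 + 4·5 + 19)/6 = 42/6 = 7; σ²_Task 8 = ((19−3)/6)² = 7.111

Forward pass:
ES_Task 1 = 0; EF_Task 1 = 4
ES_Task 2 = 0; EF_Task 2 = 5
ES_Task 3 = max(EF_Task 1=4, EF_Task 2=5) = 5; EF_Task 3 = 5+8 = 13
ES_Task 4 = 4; EF_Task 4 = 4+11 = 15
ES_Task 5 = max(EF_Task 1=4, EF_Task 2=5) = 5; EF_Task 5 = 5+13 = 18
ES_Task 6 = max(EF_Task 1=4, EF_Task 2=5) = 5; EF_Task 6 = 5+14 = 19
ES_Task 7 = max(EF_Task 1=4, EF_Task 2=5) = 5; EF_Task 7 = 5+15 = 20
ES_Task 8 = max(EF_Task 3=13, EF_Task 4=15, EF_Task 5=18, EF_Task 6=19, EF_Task 7=20) = 20; EF_Task 8 = 20+7 = 27
Expected project duration μ = 27 days. Critical path: Task 2 → Task 7 → Task 8.

Variance along critical path = 2.778 + 5.444 + 7.111 = 15.333; σ = 3.916 days.
D = μ + z·σ = 27 + 1.036·3.916 = 31.1 days

31.1 days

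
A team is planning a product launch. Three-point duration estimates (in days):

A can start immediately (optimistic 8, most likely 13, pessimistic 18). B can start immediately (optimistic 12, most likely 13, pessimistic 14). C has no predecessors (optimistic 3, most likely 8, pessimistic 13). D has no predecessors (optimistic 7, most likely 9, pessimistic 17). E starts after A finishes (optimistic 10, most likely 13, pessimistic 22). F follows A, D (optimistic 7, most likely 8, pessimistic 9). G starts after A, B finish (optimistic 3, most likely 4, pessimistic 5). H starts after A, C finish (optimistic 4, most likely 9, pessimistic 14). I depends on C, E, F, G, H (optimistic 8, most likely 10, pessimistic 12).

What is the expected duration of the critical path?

te_A = (8 + 4·13 + 18)/6 = 78/6 = 13
te_B = (12 + 4·13 + 14)/6 = 78/6 = 13
te_C = (3 + 4·8 + 13)/6 = 48/6 = 8
te_D = (7 + 4·9 + 17)/6 = 60/6 = 10
te_E = (10 + 4·13 + 22)/6 = 84/6 = 14
te_F = (7 + 4·8 + 9)/6 = 48/6 = 8
te_G = (3 + 4·4 + 5)/6 = 24/6 = 4
te_H = (4 + 4·9 + 14)/6 = 54/6 = 9
te_I = (8 + 4·10 + 12)/6 = 60/6 = 10

Forward pass:
ES_A = 0; EF_A = 13
ES_B = 0; EF_B = 13
ES_C = 0; EF_C = 8
ES_D = 0; EF_D = 10
ES_E = 13; EF_E = 13+14 = 27
ES_F = max(EF_A=13, EF_D=10) = 13; EF_F = 13+8 = 21
ES_G = max(EF_A=13, EF_B=13) = 13; EF_G = 13+4 = 17
ES_H = max(EF_A=13, EF_C=8) = 13; EF_H = 13+9 = 22
ES_I = max(EF_C=8, EF_E=27, EF_F=21, EF_G=17, EF_H=22) = 27; EF_I = 27+10 = 37
Expected project duration μ = 37 days. Critical path: A → E → I.

37 days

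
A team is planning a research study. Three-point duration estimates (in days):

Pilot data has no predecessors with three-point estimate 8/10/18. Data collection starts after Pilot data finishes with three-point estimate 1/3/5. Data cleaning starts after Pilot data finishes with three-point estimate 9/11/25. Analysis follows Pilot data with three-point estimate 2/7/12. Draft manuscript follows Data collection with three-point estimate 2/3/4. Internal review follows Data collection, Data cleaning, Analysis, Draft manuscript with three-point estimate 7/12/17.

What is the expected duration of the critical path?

36 days

te_Pilot data = (8 + 4·10 + 18)/6 = 66/6 = 11
te_Data collection = (1 + 4·3 + 5)/6 = 18/6 = 3
te_Data cleaning = (9 + 4·11 + 25)/6 = 78/6 = 13
te_Analysis = (2 + 4·7 + 12)/6 = 42/6 = 7
te_Draft manuscript = (2 + 4·3 + 4)/6 = 18/6 = 3
te_Internal review = (7 + 4·12 + 17)/6 = 72/6 = 12

Forward pass:
ES_Pilot data = 0; EF_Pilot data = 11
ES_Data collection = 11; EF_Data collection = 11+3 = 14
ES_Data cleaning = 11; EF_Data cleaning = 11+13 = 24
ES_Analysis = 11; EF_Analysis = 11+7 = 18
ES_Draft manuscript = 14; EF_Draft manuscript = 14+3 = 17
ES_Internal review = max(EF_Data collection=14, EF_Data cleaning=24, EF_Analysis=18, EF_Draft manuscript=17) = 24; EF_Internal review = 24+12 = 36
Expected project duration μ = 36 days. Critical path: Pilot data → Data cleaning → Internal review.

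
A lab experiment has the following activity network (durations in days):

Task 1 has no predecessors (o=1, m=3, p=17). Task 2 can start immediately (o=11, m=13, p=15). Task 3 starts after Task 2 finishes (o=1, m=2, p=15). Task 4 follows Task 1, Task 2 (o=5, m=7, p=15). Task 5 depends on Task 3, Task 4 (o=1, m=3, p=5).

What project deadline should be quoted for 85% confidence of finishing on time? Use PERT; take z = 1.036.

te_Task 1 = (1 + 4·3 + 17)/6 = 30/6 = 5; σ²_Task 1 = ((17−1)/6)² = 7.111
te_Task 2 = (11 + 4·13 + 15)/6 = 78/6 = 13; σ²_Task 2 = ((15−11)/6)² = 0.444
te_Task 3 = (1 + 4·2 + 15)/6 = 24/6 = 4; σ²_Task 3 = ((15−1)/6)² = 5.444
te_Task 4 = (5 + 4·7 + 15)/6 = 48/6 = 8; σ²_Task 4 = ((15−5)/6)² = 2.778
te_Task 5 = (1 + 4·3 + 5)/6 = 18/6 = 3; σ²_Task 5 = ((5−1)/6)² = 0.444

Forward pass:
ES_Task 1 = 0; EF_Task 1 = 5
ES_Task 2 = 0; EF_Task 2 = 13
ES_Task 3 = 13; EF_Task 3 = 13+4 = 17
ES_Task 4 = max(EF_Task 1=5, EF_Task 2=13) = 13; EF_Task 4 = 13+8 = 21
ES_Task 5 = max(EF_Task 3=17, EF_Task 4=21) = 21; EF_Task 5 = 21+3 = 24
Expected project duration μ = 24 days. Critical path: Task 2 → Task 4 → Task 5.

Variance along critical path = 0.444 + 2.778 + 0.444 = 3.667; σ = 1.915 days.
D = μ + z·σ = 24 + 1.036·1.915 = 26.0 days

26.0 days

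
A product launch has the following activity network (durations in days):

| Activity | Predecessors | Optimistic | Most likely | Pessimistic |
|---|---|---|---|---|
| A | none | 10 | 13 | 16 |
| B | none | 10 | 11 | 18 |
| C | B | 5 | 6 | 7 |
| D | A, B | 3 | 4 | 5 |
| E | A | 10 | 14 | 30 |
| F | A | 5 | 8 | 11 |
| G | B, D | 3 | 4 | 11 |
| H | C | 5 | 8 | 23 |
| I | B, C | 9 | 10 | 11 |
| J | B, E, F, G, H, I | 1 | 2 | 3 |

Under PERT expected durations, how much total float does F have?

8 days

te_A = (10 + 4·13 + 16)/6 = 78/6 = 13
te_B = (10 + 4·11 + 18)/6 = 72/6 = 12
te_C = (5 + 4·6 + 7)/6 = 36/6 = 6
te_D = (3 + 4·4 + 5)/6 = 24/6 = 4
te_E = (10 + 4·14 + 30)/6 = 96/6 = 16
te_F = (5 + 4·8 + 11)/6 = 48/6 = 8
te_G = (3 + 4·4 + 11)/6 = 30/6 = 5
te_H = (5 + 4·8 + 23)/6 = 60/6 = 10
te_I = (9 + 4·10 + 11)/6 = 60/6 = 10
te_J = (1 + 4·2 + 3)/6 = 12/6 = 2

Forward pass:
ES_A = 0; EF_A = 13
ES_B = 0; EF_B = 12
ES_C = 12; EF_C = 12+6 = 18
ES_D = max(EF_A=13, EF_B=12) = 13; EF_D = 13+4 = 17
ES_E = 13; EF_E = 13+16 = 29
ES_F = 13; EF_F = 13+8 = 21
ES_G = max(EF_B=12, EF_D=17) = 17; EF_G = 17+5 = 22
ES_H = 18; EF_H = 18+10 = 28
ES_I = max(EF_B=12, EF_C=18) = 18; EF_I = 18+10 = 28
ES_J = max(EF_B=12, EF_E=29, EF_F=21, EF_G=22, EF_H=28, EF_I=28) = 29; EF_J = 29+2 = 31
Expected project duration μ = 31 days. Critical path: A → E → J.

Backward pass:
LF_J = 31; LS_J = 31−2 = 29
LF_I = LS_J = 29; LS_I = 29−10 = 19
LF_H = LS_J = 29; LS_H = 29−10 = 19
LF_G = LS_J = 29; LS_G = 29−5 = 24
LF_F = LS_J = 29; LS_F = 29−8 = 21
LF_E = LS_J = 29; LS_E = 29−16 = 13
LF_D = LS_G = 24; LS_D = 24−4 = 20
LF_C = min(LS_H=19, LS_I=19) = 19; LS_C = 19−6 = 13
LF_B = min(LS_C=13, LS_D=20, LS_G=24, LS_I=19, LS_J=29) = 13; LS_B = 13−12 = 1
LF_A = min(LS_D=20, LS_E=13, LS_F=21) = 13; LS_A = 13−13 = 0
Slack_F = LS_F − ES_F = 21 − 13 = 8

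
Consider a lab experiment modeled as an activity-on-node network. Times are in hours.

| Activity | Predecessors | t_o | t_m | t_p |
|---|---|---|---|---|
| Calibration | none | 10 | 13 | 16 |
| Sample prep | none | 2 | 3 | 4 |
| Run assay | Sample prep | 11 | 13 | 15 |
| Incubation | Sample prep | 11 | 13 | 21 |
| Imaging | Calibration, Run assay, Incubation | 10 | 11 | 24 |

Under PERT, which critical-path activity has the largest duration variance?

te_Calibration = (10 + 4·13 + 16)/6 = 78/6 = 13; σ²_Calibration = ((16−10)/6)² = 1.000
te_Sample prep = (2 + 4·3 + 4)/6 = 18/6 = 3; σ²_Sample prep = ((4−2)/6)² = 0.111
te_Run assay = (11 + 4·13 + 15)/6 = 78/6 = 13; σ²_Run assay = ((15−11)/6)² = 0.444
te_Incubation = (11 + 4·13 + 21)/6 = 84/6 = 14; σ²_Incubation = ((21−11)/6)² = 2.778
te_Imaging = (10 + 4·11 + 24)/6 = 78/6 = 13; σ²_Imaging = ((24−10)/6)² = 5.444

Forward pass:
ES_Calibration = 0; EF_Calibration = 13
ES_Sample prep = 0; EF_Sample prep = 3
ES_Run assay = 3; EF_Run assay = 3+13 = 16
ES_Incubation = 3; EF_Incubation = 3+14 = 17
ES_Imaging = max(EF_Calibration=13, EF_Run assay=16, EF_Incubation=17) = 17; EF_Imaging = 17+13 = 30
Expected project duration μ = 30 hours. Critical path: Sample prep → Incubation → Imaging.

Variances on critical path: σ²_Sample prep=0.111, σ²_Incubation=2.778, σ²_Imaging=5.444.
Largest is σ²_Imaging = 5.444.

Imaging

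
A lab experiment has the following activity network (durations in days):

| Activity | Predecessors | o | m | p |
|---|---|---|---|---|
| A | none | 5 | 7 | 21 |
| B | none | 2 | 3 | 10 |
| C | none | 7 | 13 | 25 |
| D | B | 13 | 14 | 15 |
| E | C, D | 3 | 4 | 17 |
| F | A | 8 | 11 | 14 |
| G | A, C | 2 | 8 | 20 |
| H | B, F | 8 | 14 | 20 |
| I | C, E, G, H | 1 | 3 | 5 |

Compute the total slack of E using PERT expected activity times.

te_A = (5 + 4·7 + 21)/6 = 54/6 = 9
te_B = (2 + 4·3 + 10)/6 = 24/6 = 4
te_C = (7 + 4·13 + 25)/6 = 84/6 = 14
te_D = (13 + 4·14 + 15)/6 = 84/6 = 14
te_E = (3 + 4·4 + 17)/6 = 36/6 = 6
te_F = (8 + 4·11 + 14)/6 = 66/6 = 11
te_G = (2 + 4·8 + 20)/6 = 54/6 = 9
te_H = (8 + 4·14 + 20)/6 = 84/6 = 14
te_I = (1 + 4·3 + 5)/6 = 18/6 = 3

Forward pass:
ES_A = 0; EF_A = 9
ES_B = 0; EF_B = 4
ES_C = 0; EF_C = 14
ES_D = 4; EF_D = 4+14 = 18
ES_E = max(EF_C=14, EF_D=18) = 18; EF_E = 18+6 = 24
ES_F = 9; EF_F = 9+11 = 20
ES_G = max(EF_A=9, EF_C=14) = 14; EF_G = 14+9 = 23
ES_H = max(EF_B=4, EF_F=20) = 20; EF_H = 20+14 = 34
ES_I = max(EF_C=14, EF_E=24, EF_G=23, EF_H=34) = 34; EF_I = 34+3 = 37
Expected project duration μ = 37 days. Critical path: A → F → H → I.

Backward pass:
LF_I = 37; LS_I = 37−3 = 34
LF_H = LS_I = 34; LS_H = 34−14 = 20
LF_G = LS_I = 34; LS_G = 34−9 = 25
LF_F = LS_H = 20; LS_F = 20−11 = 9
LF_E = LS_I = 34; LS_E = 34−6 = 28
LF_D = LS_E = 28; LS_D = 28−14 = 14
LF_C = min(LS_E=28, LS_G=25, LS_I=34) = 25; LS_C = 25−14 = 11
LF_B = min(LS_D=14, LS_H=20) = 14; LS_B = 14−4 = 10
LF_A = min(LS_F=9, LS_G=25) = 9; LS_A = 9−9 = 0
Slack_E = LS_E − ES_E = 28 − 18 = 10

10 days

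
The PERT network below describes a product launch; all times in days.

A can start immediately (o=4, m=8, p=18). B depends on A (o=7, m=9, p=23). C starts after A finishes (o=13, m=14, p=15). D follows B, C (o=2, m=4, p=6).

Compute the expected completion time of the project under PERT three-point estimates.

27 days

te_A = (4 + 4·8 + 18)/6 = 54/6 = 9
te_B = (7 + 4·9 + 23)/6 = 66/6 = 11
te_C = (13 + 4·14 + 15)/6 = 84/6 = 14
te_D = (2 + 4·4 + 6)/6 = 24/6 = 4

Forward pass:
ES_A = 0; EF_A = 9
ES_B = 9; EF_B = 9+11 = 20
ES_C = 9; EF_C = 9+14 = 23
ES_D = max(EF_B=20, EF_C=23) = 23; EF_D = 23+4 = 27
Expected project duration μ = 27 days. Critical path: A → C → D.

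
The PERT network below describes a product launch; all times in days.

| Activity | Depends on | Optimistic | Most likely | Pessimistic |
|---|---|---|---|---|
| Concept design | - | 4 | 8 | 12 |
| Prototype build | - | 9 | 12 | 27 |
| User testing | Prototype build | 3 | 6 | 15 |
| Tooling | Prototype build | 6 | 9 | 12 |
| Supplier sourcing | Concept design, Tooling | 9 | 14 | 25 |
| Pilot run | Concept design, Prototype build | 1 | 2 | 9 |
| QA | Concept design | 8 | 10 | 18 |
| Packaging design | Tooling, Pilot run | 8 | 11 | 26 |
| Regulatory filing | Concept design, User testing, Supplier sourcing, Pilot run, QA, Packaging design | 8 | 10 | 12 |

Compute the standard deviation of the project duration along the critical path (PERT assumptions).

te_Concept design = (4 + 4·8 + 12)/6 = 48/6 = 8; σ²_Concept design = ((12−4)/6)² = 1.778
te_Prototype build = (9 + 4·12 + 27)/6 = 84/6 = 14; σ²_Prototype build = ((27−9)/6)² = 9.000
te_User testing = (3 + 4·6 + 15)/6 = 42/6 = 7; σ²_User testing = ((15−3)/6)² = 4.000
te_Tooling = (6 + 4·9 + 12)/6 = 54/6 = 9; σ²_Tooling = ((12−6)/6)² = 1.000
te_Supplier sourcing = (9 + 4·14 + 25)/6 = 90/6 = 15; σ²_Supplier sourcing = ((25−9)/6)² = 7.111
te_Pilot run = (1 + 4·2 + 9)/6 = 18/6 = 3; σ²_Pilot run = ((9−1)/6)² = 1.778
te_QA = (8 + 4·10 + 18)/6 = 66/6 = 11; σ²_QA = ((18−8)/6)² = 2.778
te_Packaging design = (8 + 4·11 + 26)/6 = 78/6 = 13; σ²_Packaging design = ((26−8)/6)² = 9.000
te_Regulatory filing = (8 + 4·10 + 12)/6 = 60/6 = 10; σ²_Regulatory filing = ((12−8)/6)² = 0.444

Forward pass:
ES_Concept design = 0; EF_Concept design = 8
ES_Prototype build = 0; EF_Prototype build = 14
ES_User testing = 14; EF_User testing = 14+7 = 21
ES_Tooling = 14; EF_Tooling = 14+9 = 23
ES_Supplier sourcing = max(EF_Concept design=8, EF_Tooling=23) = 23; EF_Supplier sourcing = 23+15 = 38
ES_Pilot run = max(EF_Concept design=8, EF_Prototype build=14) = 14; EF_Pilot run = 14+3 = 17
ES_QA = 8; EF_QA = 8+11 = 19
ES_Packaging design = max(EF_Tooling=23, EF_Pilot run=17) = 23; EF_Packaging design = 23+13 = 36
ES_Regulatory filing = max(EF_Concept design=8, EF_User testing=21, EF_Supplier sourcing=38, EF_Pilot run=17, EF_QA=19, EF_Packaging design=36) = 38; EF_Regulatory filing = 38+10 = 48
Expected project duration μ = 48 days. Critical path: Prototype build → Tooling → Supplier sourcing → Regulatory filing.

Variance along critical path = 9.000 + 1.000 + 7.111 + 0.444 = 17.556
σ = √17.556 = 4.190 days

4.19 days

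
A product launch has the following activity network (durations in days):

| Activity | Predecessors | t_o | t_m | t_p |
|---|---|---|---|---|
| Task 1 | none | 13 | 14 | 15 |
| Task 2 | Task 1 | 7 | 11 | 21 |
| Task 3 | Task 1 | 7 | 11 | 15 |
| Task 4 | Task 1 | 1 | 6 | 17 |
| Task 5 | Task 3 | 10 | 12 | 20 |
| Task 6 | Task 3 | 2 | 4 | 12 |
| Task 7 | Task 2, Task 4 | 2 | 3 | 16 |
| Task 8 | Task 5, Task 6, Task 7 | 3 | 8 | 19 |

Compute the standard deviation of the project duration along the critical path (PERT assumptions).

3.43 days

te_Task 1 = (13 + 4·14 + 15)/6 = 84/6 = 14; σ²_Task 1 = ((15−13)/6)² = 0.111
te_Task 2 = (7 + 4·11 + 21)/6 = 72/6 = 12; σ²_Task 2 = ((21−7)/6)² = 5.444
te_Task 3 = (7 + 4·11 + 15)/6 = 66/6 = 11; σ²_Task 3 = ((15−7)/6)² = 1.778
te_Task 4 = (1 + 4·6 + 17)/6 = 42/6 = 7; σ²_Task 4 = ((17−1)/6)² = 7.111
te_Task 5 = (10 + 4·12 + 20)/6 = 78/6 = 13; σ²_Task 5 = ((20−10)/6)² = 2.778
te_Task 6 = (2 + 4·4 + 12)/6 = 30/6 = 5; σ²_Task 6 = ((12−2)/6)² = 2.778
te_Task 7 = (2 + 4·3 + 16)/6 = 30/6 = 5; σ²_Task 7 = ((16−2)/6)² = 5.444
te_Task 8 = (3 + 4·8 + 19)/6 = 54/6 = 9; σ²_Task 8 = ((19−3)/6)² = 7.111

Forward pass:
ES_Task 1 = 0; EF_Task 1 = 14
ES_Task 2 = 14; EF_Task 2 = 14+12 = 26
ES_Task 3 = 14; EF_Task 3 = 14+11 = 25
ES_Task 4 = 14; EF_Task 4 = 14+7 = 21
ES_Task 5 = 25; EF_Task 5 = 25+13 = 38
ES_Task 6 = 25; EF_Task 6 = 25+5 = 30
ES_Task 7 = max(EF_Task 2=26, EF_Task 4=21) = 26; EF_Task 7 = 26+5 = 31
ES_Task 8 = max(EF_Task 5=38, EF_Task 6=30, EF_Task 7=31) = 38; EF_Task 8 = 38+9 = 47
Expected project duration μ = 47 days. Critical path: Task 1 → Task 3 → Task 5 → Task 8.

Variance along critical path = 0.111 + 1.778 + 2.778 + 7.111 = 11.778
σ = √11.778 = 3.432 days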